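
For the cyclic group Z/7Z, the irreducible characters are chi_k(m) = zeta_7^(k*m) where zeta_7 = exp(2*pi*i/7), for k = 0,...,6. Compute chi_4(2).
chi_4(2) = zeta_7^8 = exp(2*I*pi/7)

Solution. chi_4(2) = zeta_7^(4*2) = zeta_7^8. Since zeta_7^7 = 1, this equals zeta_7^1 = exp(2*pi*i*1/7) = exp(2*I*pi/7).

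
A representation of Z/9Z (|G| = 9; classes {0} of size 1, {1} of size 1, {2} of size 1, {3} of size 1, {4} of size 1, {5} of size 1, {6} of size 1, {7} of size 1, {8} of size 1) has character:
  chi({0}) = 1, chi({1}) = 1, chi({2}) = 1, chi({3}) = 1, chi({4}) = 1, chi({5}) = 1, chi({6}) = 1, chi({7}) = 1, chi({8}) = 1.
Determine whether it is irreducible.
Irreducible: <chi, chi> = 1.

Reasoning: <chi, chi> = (1/|G|) sum_C |C| * |chi(C)|^2 = (1/9)[1*|1|^2 + 1*|1|^2 + 1*|1|^2 + 1*|1|^2 + 1*|1|^2 + 1*|1|^2 + 1*|1|^2 + 1*|1|^2 + 1*|1|^2]
  = (1/9)[(1) + (1) + (1) + (1) + (1) + (1) + (1) + (1) + (1)] = 9/9 = 1.
(Exp terms are combined using exp(i*s)*conj(exp(i*t)) = exp(i*(s-t)), and sums of them are collapsed using the identity that for every m > 1 the m distinct m-th roots of unity sum to 0, e.g. 1 + exp(2*I*pi/3) + exp(-2*I*pi/3) = 0.)
A character is irreducible iff <chi, chi> = 1, so this representation is irreducible.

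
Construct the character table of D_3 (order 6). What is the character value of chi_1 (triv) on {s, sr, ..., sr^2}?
Conjugacy classes: {e} of size 1, {r^1, r^2} of size 2, {s, sr, ..., sr^2} of size 3.
Character table:
  irrep \ class              {e} (size 1)  {r^1, r^2} (size 2)  {s, sr, ..., sr^2} (size 3)
  chi_1 (triv)               1             1                    1                          
  chi_2 (sign: r->1, s->-1)  1             1                    -1                         
  chi_3 (2d, j=1)            2             -1                   0                          

Spot check: chi_1 (triv) on {s, sr, ..., sr^2} = 1.

Explanation: D_3 has order 2*3 = 6 with 3 conjugacy classes, hence 3 irreducibles. Sum of squared dims 1 + 1 + 4 = 6 = |G|. Linear characters come from the abelianisation; the 2-dimensional irreps have character r^k -> 2*cos(2*pi*j*k/3), reflections -> 0.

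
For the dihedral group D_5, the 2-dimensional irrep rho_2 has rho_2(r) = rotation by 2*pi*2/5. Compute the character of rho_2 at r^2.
chi_{rho_2}(r^2) = 2*cos(2*pi*2*2/5) = -1/2 + sqrt(5)/2

Why: rho_2(r^2) is rotation by angle 2*pi*2*2/5, whose trace is 2*cos(2*pi*2*2/5) = -1/2 + sqrt(5)/2.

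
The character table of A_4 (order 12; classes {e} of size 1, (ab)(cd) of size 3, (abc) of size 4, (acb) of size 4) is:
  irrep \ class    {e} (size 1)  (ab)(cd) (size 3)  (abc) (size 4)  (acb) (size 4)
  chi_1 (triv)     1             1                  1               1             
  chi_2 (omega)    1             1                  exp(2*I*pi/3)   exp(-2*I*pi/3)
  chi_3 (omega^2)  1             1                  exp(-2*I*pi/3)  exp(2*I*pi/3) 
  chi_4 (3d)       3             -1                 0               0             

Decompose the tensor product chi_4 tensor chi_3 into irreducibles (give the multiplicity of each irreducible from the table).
chi_4 tensor chi_3 = chi_4 (all other irreducibles have multiplicity 0).

Why: The character of a tensor product is the pointwise product (chi_4 * chi_3)(C) = chi_4(C) * chi_3(C):
  {e}: (3)*(1), (ab)(cd): (-1)*(1), (abc): (0)*(exp(-2*I*pi/3)), (acb): (0)*(exp(2*I*pi/3))
so (chi_4 * chi_3) takes values
  {e} -> 3, (ab)(cd) -> -1, (abc) -> 0, (acb) -> 0.
Now take the inner product of this character with each irreducible chi from the table, <chi_4*chi_3, chi> = (1/12) sum_C |C| (chi_4*chi_3)(C) conj(chi(C)):
  <chi_4*chi_3, chi_1> = (1/12)[1*(3)*conj(1) + 3*(-1)*conj(1) + 4*(0)*conj(1) + 4*(0)*conj(1)]
      = (1/12)[(3) + (-3) + (0) + (0)] = 0/12 = 0
  <chi_4*chi_3, chi_2> = (1/12)[1*(3)*conj(1) + 3*(-1)*conj(1) + 4*(0)*conj(exp(2*I*pi/3)) + 4*(0)*conj(exp(-2*I*pi/3))]
      = (1/12)[(3) + (-3) + (0) + (0)] = 0/12 = 0
  <chi_4*chi_3, chi_3> = (1/12)[1*(3)*conj(1) + 3*(-1)*conj(1) + 4*(0)*conj(exp(-2*I*pi/3)) + 4*(0)*conj(exp(2*I*pi/3))]
      = (1/12)[(3) + (-3) + (0) + (0)] = 0/12 = 0
  <chi_4*chi_3, chi_4> = (1/12)[1*(3)*conj(3) + 3*(-1)*conj(-1) + 4*(0)*conj(0) + 4*(0)*conj(0)]
      = (1/12)[(9) + (3) + (0) + (0)] = 12/12 = 1
(Exp terms are combined using exp(i*s)*conj(exp(i*t)) = exp(i*(s-t)), and sums of them are collapsed using the identity that for every m > 1 the m distinct m-th roots of unity sum to 0, e.g. 1 + exp(2*I*pi/3) + exp(-2*I*pi/3) = 0.)
Hence the multiplicities are chi_4: 1. Dimension check: dim(chi_4)*dim(chi_3) = 3*1 = 3 and sum (mult * dim) = 1*3 = 3.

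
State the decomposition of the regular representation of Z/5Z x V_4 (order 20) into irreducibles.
Each irreducible V_i of dimension d_i appears with multiplicity d_i, i.e. rho_reg = (direct sum over all irreducibles V_i) d_i V_i. The irreducible dimensions for Z/5Z x V_4 are 1, 1, 1, 1, 1, 1, 1, 1, 1, 1, 1, 1, 1, 1, 1, 1, 1, 1, 1, 1: 20 irreducibles of dimension 1, each with multiplicity 1. Total dimension 20*1*1 = 20 = |G|.

Explanation: General theorem: in the regular representation of a finite group G, each irreducible appears with multiplicity equal to its dimension. Check: dim(rho_reg) = sum d_i^2 = 1 + 1 + 1 + 1 + 1 + 1 + 1 + 1 + 1 + 1 + 1 + 1 + 1 + 1 + 1 + 1 + 1 + 1 + 1 + 1 = 20 = |G|.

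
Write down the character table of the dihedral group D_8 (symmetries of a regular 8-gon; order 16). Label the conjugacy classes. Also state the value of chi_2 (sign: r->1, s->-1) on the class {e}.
Conjugacy classes: {e} of size 1, {r^4} of size 1, {r^1, r^7} of size 2, {r^2, r^6} of size 2, {r^3, r^5} of size 2, {s, sr^2, ...} of size 4, {sr, sr^3, ...} of size 4.
Character table:
  irrep \ class              {e} (size 1)  {r^4} (size 1)  {r^1, r^7} (size 2)  {r^2, r^6} (size 2)  {r^3, r^5} (size 2)  {s, sr^2, ...} (size 4)  {sr, sr^3, ...} (size 4)
  chi_1 (triv)               1             1               1                    1                    1                    1                        1                       
  chi_2 (sign: r->1, s->-1)  1             1               1                    1                    1                    -1                       -1                      
  chi_3 (r->-1, s->1)        1             1               -1                   1                    -1                   1                        -1                      
  chi_4 (r->-1, s->-1)       1             1               -1                   1                    -1                   -1                       1                       
  chi_5 (2d, j=1)            2             -2              sqrt(2)              0                    -sqrt(2)             0                        0                       
  chi_6 (2d, j=2)            2             2               0                    -2                   0                    0                        0                       
  chi_7 (2d, j=3)            2             -2              -sqrt(2)             0                    sqrt(2)              0                        0                       

Spot check: chi_2 (sign: r->1, s->-1) on {e} = 1.

Details: D_8 has order 2*8 = 16 with 7 conjugacy classes, hence 7 irreducibles. Sum of squared dims 1 + 1 + 1 + 1 + 4 + 4 + 4 = 16 = |G|. Linear characters come from the abelianisation; the 2-dimensional irreps have character r^k -> 2*cos(2*pi*j*k/8), reflections -> 0.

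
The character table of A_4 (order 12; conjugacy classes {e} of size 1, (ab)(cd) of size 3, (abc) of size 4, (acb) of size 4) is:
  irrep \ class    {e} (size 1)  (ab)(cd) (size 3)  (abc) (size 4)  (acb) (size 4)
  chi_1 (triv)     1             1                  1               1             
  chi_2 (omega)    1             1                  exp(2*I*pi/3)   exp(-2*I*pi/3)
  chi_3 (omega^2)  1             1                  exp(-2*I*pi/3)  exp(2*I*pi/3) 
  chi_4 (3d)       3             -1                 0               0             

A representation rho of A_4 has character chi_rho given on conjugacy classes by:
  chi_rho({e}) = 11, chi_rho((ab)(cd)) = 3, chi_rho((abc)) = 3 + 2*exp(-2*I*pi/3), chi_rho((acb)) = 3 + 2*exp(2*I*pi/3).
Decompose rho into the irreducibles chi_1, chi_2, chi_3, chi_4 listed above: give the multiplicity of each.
Multiplicities: chi_1: 3, chi_2: 0, chi_3: 2, chi_4: 2.

Working: Use <chi_rho, chi> = (1/|G|) sum_C |C| * chi_rho(C) * conj(chi(C)) with |G| = 12 for each irreducible chi in the table:
  <chi_rho, chi_1> = (1/12)[1*(11)*conj(1) + 3*(3)*conj(1) + 4*(3 + 2*exp(-2*I*pi/3))*conj(1) + 4*(3 + 2*exp(2*I*pi/3))*conj(1)]
      = (1/12)[(11) + (9) + (12 + 8*exp(-2*I*pi/3)) + (12 + 8*exp(2*I*pi/3))] = 36/12 = 3
  <chi_rho, chi_2> = (1/12)[1*(11)*conj(1) + 3*(3)*conj(1) + 4*(3 + 2*exp(-2*I*pi/3))*conj(exp(2*I*pi/3)) + 4*(3 + 2*exp(2*I*pi/3))*conj(exp(-2*I*pi/3))]
      = (1/12)[(11) + (9) + (12*exp(-2*I*pi/3) + 8*exp(2*I*pi/3)) + (8*exp(-2*I*pi/3) + 12*exp(2*I*pi/3))] = 0/12 = 0
  <chi_rho, chi_3> = (1/12)[1*(11)*conj(1) + 3*(3)*conj(1) + 4*(3 + 2*exp(-2*I*pi/3))*conj(exp(-2*I*pi/3)) + 4*(3 + 2*exp(2*I*pi/3))*conj(exp(2*I*pi/3))]
      = (1/12)[(11) + (9) + (8 + 12*exp(2*I*pi/3)) + (8 + 12*exp(-2*I*pi/3))] = 24/12 = 2
  <chi_rho, chi_4> = (1/12)[1*(11)*conj(3) + 3*(3)*conj(-1) + 4*(3 + 2*exp(-2*I*pi/3))*conj(0) + 4*(3 + 2*exp(2*I*pi/3))*conj(0)]
      = (1/12)[(33) + (-9) + (0) + (0)] = 24/12 = 2
(Exp terms are combined using exp(i*s)*conj(exp(i*t)) = exp(i*(s-t)), and sums of them are collapsed using the identity that for every m > 1 the m distinct m-th roots of unity sum to 0, e.g. 1 + exp(2*I*pi/3) + exp(-2*I*pi/3) = 0.)
Dimension check: dim(rho) = sum (mult * dim) = 3*1 + 0*1 + 2*1 + 2*3 = 11 = chi_rho(e) = 11.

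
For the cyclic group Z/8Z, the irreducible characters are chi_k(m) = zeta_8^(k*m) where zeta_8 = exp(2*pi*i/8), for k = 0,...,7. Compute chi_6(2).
chi_6(2) = zeta_8^12 = -1

Why: chi_6(2) = zeta_8^(6*2) = zeta_8^12. Since zeta_8^8 = 1, this equals zeta_8^4 = exp(2*pi*i*4/8) = -1.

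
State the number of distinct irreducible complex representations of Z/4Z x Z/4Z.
16

Argument: The number of irreducible complex representations of a finite group equals its number of conjugacy classes. Z/4Z x Z/4Z is abelian of order 16, so every element is its own conjugacy class: 16 classes, so Z/4Z x Z/4Z (order 16) has exactly 16 irreducible complex representations.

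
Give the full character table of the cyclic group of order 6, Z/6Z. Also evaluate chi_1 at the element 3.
Character table of Z/6Z (irreps indexed chi_0,...,chi_5 with chi_k(m) = zeta_6^(k*m), zeta_6 = exp(2*pi*i/6)):
  irrep \ class  {0} (size 1)  {1} (size 1)    {2} (size 1)    {3} (size 1)  {4} (size 1)    {5} (size 1)  
  chi_0          1             1               1               1             1               1             
  chi_1          1             exp(I*pi/3)     exp(2*I*pi/3)   -1            exp(-2*I*pi/3)  exp(-I*pi/3)  
  chi_2          1             exp(2*I*pi/3)   exp(-2*I*pi/3)  1             exp(2*I*pi/3)   exp(-2*I*pi/3)
  chi_3          1             -1              1               -1            1               -1            
  chi_4          1             exp(-2*I*pi/3)  exp(2*I*pi/3)   1             exp(-2*I*pi/3)  exp(2*I*pi/3) 
  chi_5          1             exp(-I*pi/3)    exp(-2*I*pi/3)  -1            exp(2*I*pi/3)   exp(I*pi/3)   

Spot check: chi_1(3) = zeta_6^(1*3) = zeta_6^3 = -1.

Explanation: Z/6Z is abelian, so all 6 irreducible complex representations are 1-dimensional. They are given by chi_k(m) = zeta_6^(k*m) for k = 0,...,5. Row orthogonality: sum_m chi_k(m) conj(chi_l(m)) = 6 * [k = l].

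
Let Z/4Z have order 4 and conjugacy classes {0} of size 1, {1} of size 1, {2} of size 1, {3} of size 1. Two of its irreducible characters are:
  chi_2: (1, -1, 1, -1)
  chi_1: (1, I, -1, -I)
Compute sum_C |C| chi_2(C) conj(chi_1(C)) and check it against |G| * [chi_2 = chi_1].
Sum = 0; so <chi_2, chi_1> = 0 (distinct irreducibles are orthogonal).

Compute term by term over conjugacy classes (|C| * chi_2(C) * conj(chi_1(C))):
  1*(1)*conj(1) + 1*(-1)*conj(I) + 1*(1)*conj(-1) + 1*(-1)*conj(-I)
  = (1) + (I) + (-1) + (-I)
  = 0.
(Exp terms are combined using exp(i*s)*conj(exp(i*t)) = exp(i*(s-t)), and sums of them are collapsed using the identity that for every m > 1 the m distinct m-th roots of unity sum to 0, e.g. 1 + exp(2*I*pi/3) + exp(-2*I*pi/3) = 0.)
Dividing by |G| = 4 gives 0/4 = 0, matching the row-orthogonality relation <chi_2, chi_1> = [chi_2 = chi_1].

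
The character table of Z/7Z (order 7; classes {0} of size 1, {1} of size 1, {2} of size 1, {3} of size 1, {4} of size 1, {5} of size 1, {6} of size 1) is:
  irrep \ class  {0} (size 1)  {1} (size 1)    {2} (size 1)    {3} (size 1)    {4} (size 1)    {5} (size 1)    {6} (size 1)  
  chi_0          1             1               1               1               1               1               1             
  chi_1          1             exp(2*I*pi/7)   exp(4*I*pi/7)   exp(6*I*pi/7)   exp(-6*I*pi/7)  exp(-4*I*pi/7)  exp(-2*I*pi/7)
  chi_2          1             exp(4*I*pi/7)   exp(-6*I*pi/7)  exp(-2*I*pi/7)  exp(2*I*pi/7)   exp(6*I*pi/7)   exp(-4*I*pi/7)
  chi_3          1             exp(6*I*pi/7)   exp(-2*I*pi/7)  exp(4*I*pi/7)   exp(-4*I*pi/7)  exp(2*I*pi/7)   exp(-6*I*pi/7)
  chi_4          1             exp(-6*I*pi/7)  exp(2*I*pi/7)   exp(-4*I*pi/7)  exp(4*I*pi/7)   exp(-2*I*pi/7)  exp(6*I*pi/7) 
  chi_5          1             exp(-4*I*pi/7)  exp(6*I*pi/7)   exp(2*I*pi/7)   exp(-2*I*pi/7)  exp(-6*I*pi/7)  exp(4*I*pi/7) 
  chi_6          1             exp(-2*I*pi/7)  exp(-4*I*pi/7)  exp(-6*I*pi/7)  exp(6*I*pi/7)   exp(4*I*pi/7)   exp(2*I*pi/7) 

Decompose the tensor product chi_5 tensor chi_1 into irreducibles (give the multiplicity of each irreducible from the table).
chi_5 tensor chi_1 = chi_6 (all other irreducibles have multiplicity 0).

Working: The character of a tensor product is the pointwise product (chi_5 * chi_1)(C) = chi_5(C) * chi_1(C):
  {0}: (1)*(1), {1}: (exp(-4*I*pi/7))*(exp(2*I*pi/7)), {2}: (exp(6*I*pi/7))*(exp(4*I*pi/7)), {3}: (exp(2*I*pi/7))*(exp(6*I*pi/7)), {4}: (exp(-2*I*pi/7))*(exp(-6*I*pi/7)), {5}: (exp(-6*I*pi/7))*(exp(-4*I*pi/7)), {6}: (exp(4*I*pi/7))*(exp(-2*I*pi/7))
so (chi_5 * chi_1) takes values
  {0} -> 1, {1} -> exp(-2*I*pi/7), {2} -> exp(-4*I*pi/7), {3} -> exp(-6*I*pi/7), {4} -> exp(6*I*pi/7), {5} -> exp(4*I*pi/7), {6} -> exp(2*I*pi/7).
Now take the inner product of this character with each irreducible chi from the table, <chi_5*chi_1, chi> = (1/7) sum_C |C| (chi_5*chi_1)(C) conj(chi(C)):
  <chi_5*chi_1, chi_0> = (1/7)[1*(1)*conj(1) + 1*(exp(-2*I*pi/7))*conj(1) + 1*(exp(-4*I*pi/7))*conj(1) + 1*(exp(-6*I*pi/7))*conj(1) + 1*(exp(6*I*pi/7))*conj(1) + 1*(exp(4*I*pi/7))*conj(1) + 1*(exp(2*I*pi/7))*conj(1)]
      = (1/7)[(1) + (exp(-2*I*pi/7)) + (exp(-4*I*pi/7)) + (exp(-6*I*pi/7)) + (exp(6*I*pi/7)) + (exp(4*I*pi/7)) + (exp(2*I*pi/7))] = 0/7 = 0
  <chi_5*chi_1, chi_1> = (1/7)[1*(1)*conj(1) + 1*(exp(-2*I*pi/7))*conj(exp(2*I*pi/7)) + 1*(exp(-4*I*pi/7))*conj(exp(4*I*pi/7)) + 1*(exp(-6*I*pi/7))*conj(exp(6*I*pi/7)) + 1*(exp(6*I*pi/7))*conj(exp(-6*I*pi/7)) + 1*(exp(4*I*pi/7))*conj(exp(-4*I*pi/7)) + 1*(exp(2*I*pi/7))*conj(exp(-2*I*pi/7))]
      = (1/7)[(1) + (exp(-4*I*pi/7)) + (exp(6*I*pi/7)) + (exp(2*I*pi/7)) + (exp(-2*I*pi/7)) + (exp(-6*I*pi/7)) + (exp(4*I*pi/7))] = 0/7 = 0
  <chi_5*chi_1, chi_2> = (1/7)[1*(1)*conj(1) + 1*(exp(-2*I*pi/7))*conj(exp(4*I*pi/7)) + 1*(exp(-4*I*pi/7))*conj(exp(-6*I*pi/7)) + 1*(exp(-6*I*pi/7))*conj(exp(-2*I*pi/7)) + 1*(exp(6*I*pi/7))*conj(exp(2*I*pi/7)) + 1*(exp(4*I*pi/7))*conj(exp(6*I*pi/7)) + 1*(exp(2*I*pi/7))*conj(exp(-4*I*pi/7))]
      = (1/7)[(1) + (exp(-6*I*pi/7)) + (exp(2*I*pi/7)) + (exp(-4*I*pi/7)) + (exp(4*I*pi/7)) + (exp(-2*I*pi/7)) + (exp(6*I*pi/7))] = 0/7 = 0
  <chi_5*chi_1, chi_3> = (1/7)[1*(1)*conj(1) + 1*(exp(-2*I*pi/7))*conj(exp(6*I*pi/7)) + 1*(exp(-4*I*pi/7))*conj(exp(-2*I*pi/7)) + 1*(exp(-6*I*pi/7))*conj(exp(4*I*pi/7)) + 1*(exp(6*I*pi/7))*conj(exp(-4*I*pi/7)) + 1*(exp(4*I*pi/7))*conj(exp(2*I*pi/7)) + 1*(exp(2*I*pi/7))*conj(exp(-6*I*pi/7))]
      = (1/7)[(1) + (exp(6*I*pi/7)) + (exp(-2*I*pi/7)) + (exp(4*I*pi/7)) + (exp(-4*I*pi/7)) + (exp(2*I*pi/7)) + (exp(-6*I*pi/7))] = 0/7 = 0
  <chi_5*chi_1, chi_4> = (1/7)[1*(1)*conj(1) + 1*(exp(-2*I*pi/7))*conj(exp(-6*I*pi/7)) + 1*(exp(-4*I*pi/7))*conj(exp(2*I*pi/7)) + 1*(exp(-6*I*pi/7))*conj(exp(-4*I*pi/7)) + 1*(exp(6*I*pi/7))*conj(exp(4*I*pi/7)) + 1*(exp(4*I*pi/7))*conj(exp(-2*I*pi/7)) + 1*(exp(2*I*pi/7))*conj(exp(6*I*pi/7))]
      = (1/7)[(1) + (exp(4*I*pi/7)) + (exp(-6*I*pi/7)) + (exp(-2*I*pi/7)) + (exp(2*I*pi/7)) + (exp(6*I*pi/7)) + (exp(-4*I*pi/7))] = 0/7 = 0
  <chi_5*chi_1, chi_5> = (1/7)[1*(1)*conj(1) + 1*(exp(-2*I*pi/7))*conj(exp(-4*I*pi/7)) + 1*(exp(-4*I*pi/7))*conj(exp(6*I*pi/7)) + 1*(exp(-6*I*pi/7))*conj(exp(2*I*pi/7)) + 1*(exp(6*I*pi/7))*conj(exp(-2*I*pi/7)) + 1*(exp(4*I*pi/7))*conj(exp(-6*I*pi/7)) + 1*(exp(2*I*pi/7))*conj(exp(4*I*pi/7))]
      = (1/7)[(1) + (exp(2*I*pi/7)) + (exp(4*I*pi/7)) + (exp(6*I*pi/7)) + (exp(-6*I*pi/7)) + (exp(-4*I*pi/7)) + (exp(-2*I*pi/7))] = 0/7 = 0
  <chi_5*chi_1, chi_6> = (1/7)[1*(1)*conj(1) + 1*(exp(-2*I*pi/7))*conj(exp(-2*I*pi/7)) + 1*(exp(-4*I*pi/7))*conj(exp(-4*I*pi/7)) + 1*(exp(-6*I*pi/7))*conj(exp(-6*I*pi/7)) + 1*(exp(6*I*pi/7))*conj(exp(6*I*pi/7)) + 1*(exp(4*I*pi/7))*conj(exp(4*I*pi/7)) + 1*(exp(2*I*pi/7))*conj(exp(2*I*pi/7))]
      = (1/7)[(1) + (1) + (1) + (1) + (1) + (1) + (1)] = 7/7 = 1
(Exp terms are combined using exp(i*s)*conj(exp(i*t)) = exp(i*(s-t)), and sums of them are collapsed using the identity that for every m > 1 the m distinct m-th roots of unity sum to 0, e.g. 1 + exp(2*I*pi/3) + exp(-2*I*pi/3) = 0.)
Hence the multiplicities are chi_6: 1. Dimension check: dim(chi_5)*dim(chi_1) = 1*1 = 1 and sum (mult * dim) = 1*1 = 1.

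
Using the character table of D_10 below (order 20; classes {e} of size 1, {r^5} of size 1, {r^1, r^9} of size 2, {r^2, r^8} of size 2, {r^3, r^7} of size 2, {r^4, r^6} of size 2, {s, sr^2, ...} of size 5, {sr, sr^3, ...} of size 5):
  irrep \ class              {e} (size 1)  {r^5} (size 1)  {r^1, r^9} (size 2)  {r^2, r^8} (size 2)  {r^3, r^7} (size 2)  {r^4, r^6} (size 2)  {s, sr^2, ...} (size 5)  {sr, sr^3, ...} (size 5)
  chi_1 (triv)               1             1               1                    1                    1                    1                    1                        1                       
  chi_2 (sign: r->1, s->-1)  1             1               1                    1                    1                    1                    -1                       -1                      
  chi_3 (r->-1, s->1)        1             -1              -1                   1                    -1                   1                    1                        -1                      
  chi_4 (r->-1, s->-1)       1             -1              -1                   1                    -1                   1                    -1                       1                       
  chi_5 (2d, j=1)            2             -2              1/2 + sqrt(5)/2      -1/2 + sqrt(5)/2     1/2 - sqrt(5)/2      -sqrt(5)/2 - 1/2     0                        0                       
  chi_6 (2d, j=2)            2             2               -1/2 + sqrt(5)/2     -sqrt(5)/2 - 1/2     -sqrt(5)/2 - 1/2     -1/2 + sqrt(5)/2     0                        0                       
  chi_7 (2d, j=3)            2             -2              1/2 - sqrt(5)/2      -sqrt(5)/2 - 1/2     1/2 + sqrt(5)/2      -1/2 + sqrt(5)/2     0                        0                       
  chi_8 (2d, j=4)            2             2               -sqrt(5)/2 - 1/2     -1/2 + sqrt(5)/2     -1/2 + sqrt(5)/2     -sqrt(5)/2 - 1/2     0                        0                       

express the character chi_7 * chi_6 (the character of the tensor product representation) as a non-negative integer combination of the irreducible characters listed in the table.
chi_7 tensor chi_6 = chi_3 + chi_4 + chi_5 (all other irreducibles have multiplicity 0).

Solution. The character of a tensor product is the pointwise product (chi_7 * chi_6)(C) = chi_7(C) * chi_6(C):
  {e}: (2)*(2), {r^5}: (-2)*(2), {r^1, r^9}: (1/2 - sqrt(5)/2)*(-1/2 + sqrt(5)/2), {r^2, r^8}: (-sqrt(5)/2 - 1/2)*(-sqrt(5)/2 - 1/2), {r^3, r^7}: (1/2 + sqrt(5)/2)*(-sqrt(5)/2 - 1/2), {r^4, r^6}: (-1/2 + sqrt(5)/2)*(-1/2 + sqrt(5)/2), {s, sr^2, ...}: (0)*(0), {sr, sr^3, ...}: (0)*(0)
so (chi_7 * chi_6) takes values
  {e} -> 4, {r^5} -> -4, {r^1, r^9} -> -3/2 + sqrt(5)/2, {r^2, r^8} -> sqrt(5)/2 + 3/2, {r^3, r^7} -> -3/2 - sqrt(5)/2, {r^4, r^6} -> 3/2 - sqrt(5)/2, {s, sr^2, ...} -> 0, {sr, sr^3, ...} -> 0.
Now take the inner product of this character with each irreducible chi from the table, <chi_7*chi_6, chi> = (1/20) sum_C |C| (chi_7*chi_6)(C) conj(chi(C)):
  <chi_7*chi_6, chi_1> = (1/20)[1*(4)*conj(1) + 1*(-4)*conj(1) + 2*(-3/2 + sqrt(5)/2)*conj(1) + 2*(sqrt(5)/2 + 3/2)*conj(1) + 2*(-3/2 - sqrt(5)/2)*conj(1) + 2*(3/2 - sqrt(5)/2)*conj(1) + 5*(0)*conj(1) + 5*(0)*conj(1)]
      = (1/20)[(4) + (-4) + (-3 + sqrt(5)) + (sqrt(5) + 3) + (-3 - sqrt(5)) + (3 - sqrt(5)) + (0) + (0)] = 0/20 = 0
  <chi_7*chi_6, chi_2> = (1/20)[1*(4)*conj(1) + 1*(-4)*conj(1) + 2*(-3/2 + sqrt(5)/2)*conj(1) + 2*(sqrt(5)/2 + 3/2)*conj(1) + 2*(-3/2 - sqrt(5)/2)*conj(1) + 2*(3/2 - sqrt(5)/2)*conj(1) + 5*(0)*conj(-1) + 5*(0)*conj(-1)]
      = (1/20)[(4) + (-4) + (-3 + sqrt(5)) + (sqrt(5) + 3) + (-3 - sqrt(5)) + (3 - sqrt(5)) + (0) + (0)] = 0/20 = 0
  <chi_7*chi_6, chi_3> = (1/20)[1*(4)*conj(1) + 1*(-4)*conj(-1) + 2*(-3/2 + sqrt(5)/2)*conj(-1) + 2*(sqrt(5)/2 + 3/2)*conj(1) + 2*(-3/2 - sqrt(5)/2)*conj(-1) + 2*(3/2 - sqrt(5)/2)*conj(1) + 5*(0)*conj(1) + 5*(0)*conj(-1)]
      = (1/20)[(4) + (4) + (3 - sqrt(5)) + (sqrt(5) + 3) + (sqrt(5) + 3) + (3 - sqrt(5)) + (0) + (0)] = 20/20 = 1
  <chi_7*chi_6, chi_4> = (1/20)[1*(4)*conj(1) + 1*(-4)*conj(-1) + 2*(-3/2 + sqrt(5)/2)*conj(-1) + 2*(sqrt(5)/2 + 3/2)*conj(1) + 2*(-3/2 - sqrt(5)/2)*conj(-1) + 2*(3/2 - sqrt(5)/2)*conj(1) + 5*(0)*conj(-1) + 5*(0)*conj(1)]
      = (1/20)[(4) + (4) + (3 - sqrt(5)) + (sqrt(5) + 3) + (sqrt(5) + 3) + (3 - sqrt(5)) + (0) + (0)] = 20/20 = 1
  <chi_7*chi_6, chi_5> = (1/20)[1*(4)*conj(2) + 1*(-4)*conj(-2) + 2*(-3/2 + sqrt(5)/2)*conj(1/2 + sqrt(5)/2) + 2*(sqrt(5)/2 + 3/2)*conj(-1/2 + sqrt(5)/2) + 2*(-3/2 - sqrt(5)/2)*conj(1/2 - sqrt(5)/2) + 2*(3/2 - sqrt(5)/2)*conj(-sqrt(5)/2 - 1/2) + 5*(0)*conj(0) + 5*(0)*conj(0)]
      = (1/20)[(8) + (8) + (1 - sqrt(5)) + (1 + sqrt(5)) + (1 + sqrt(5)) + (1 - sqrt(5)) + (0) + (0)] = 20/20 = 1
  <chi_7*chi_6, chi_6> = (1/20)[1*(4)*conj(2) + 1*(-4)*conj(2) + 2*(-3/2 + sqrt(5)/2)*conj(-1/2 + sqrt(5)/2) + 2*(sqrt(5)/2 + 3/2)*conj(-sqrt(5)/2 - 1/2) + 2*(-3/2 - sqrt(5)/2)*conj(-sqrt(5)/2 - 1/2) + 2*(3/2 - sqrt(5)/2)*conj(-1/2 + sqrt(5)/2) + 5*(0)*conj(0) + 5*(0)*conj(0)]
      = (1/20)[(8) + (-8) + (4 - 2*sqrt(5)) + (-2*sqrt(5) - 4) + (4 + 2*sqrt(5)) + (-4 + 2*sqrt(5)) + (0) + (0)] = 0/20 = 0
  <chi_7*chi_6, chi_7> = (1/20)[1*(4)*conj(2) + 1*(-4)*conj(-2) + 2*(-3/2 + sqrt(5)/2)*conj(1/2 - sqrt(5)/2) + 2*(sqrt(5)/2 + 3/2)*conj(-sqrt(5)/2 - 1/2) + 2*(-3/2 - sqrt(5)/2)*conj(1/2 + sqrt(5)/2) + 2*(3/2 - sqrt(5)/2)*conj(-1/2 + sqrt(5)/2) + 5*(0)*conj(0) + 5*(0)*conj(0)]
      = (1/20)[(8) + (8) + (-4 + 2*sqrt(5)) + (-2*sqrt(5) - 4) + (-2*sqrt(5) - 4) + (-4 + 2*sqrt(5)) + (0) + (0)] = 0/20 = 0
  <chi_7*chi_6, chi_8> = (1/20)[1*(4)*conj(2) + 1*(-4)*conj(2) + 2*(-3/2 + sqrt(5)/2)*conj(-sqrt(5)/2 - 1/2) + 2*(sqrt(5)/2 + 3/2)*conj(-1/2 + sqrt(5)/2) + 2*(-3/2 - sqrt(5)/2)*conj(-1/2 + sqrt(5)/2) + 2*(3/2 - sqrt(5)/2)*conj(-sqrt(5)/2 - 1/2) + 5*(0)*conj(0) + 5*(0)*conj(0)]
      = (1/20)[(8) + (-8) + (-1 + sqrt(5)) + (1 + sqrt(5)) + (-sqrt(5) - 1) + (1 - sqrt(5)) + (0) + (0)] = 0/20 = 0
Hence the multiplicities are chi_3: 1, chi_4: 1, chi_5: 1. Dimension check: dim(chi_7)*dim(chi_6) = 2*2 = 4 and sum (mult * dim) = 1*1 + 1*1 + 1*2 = 4.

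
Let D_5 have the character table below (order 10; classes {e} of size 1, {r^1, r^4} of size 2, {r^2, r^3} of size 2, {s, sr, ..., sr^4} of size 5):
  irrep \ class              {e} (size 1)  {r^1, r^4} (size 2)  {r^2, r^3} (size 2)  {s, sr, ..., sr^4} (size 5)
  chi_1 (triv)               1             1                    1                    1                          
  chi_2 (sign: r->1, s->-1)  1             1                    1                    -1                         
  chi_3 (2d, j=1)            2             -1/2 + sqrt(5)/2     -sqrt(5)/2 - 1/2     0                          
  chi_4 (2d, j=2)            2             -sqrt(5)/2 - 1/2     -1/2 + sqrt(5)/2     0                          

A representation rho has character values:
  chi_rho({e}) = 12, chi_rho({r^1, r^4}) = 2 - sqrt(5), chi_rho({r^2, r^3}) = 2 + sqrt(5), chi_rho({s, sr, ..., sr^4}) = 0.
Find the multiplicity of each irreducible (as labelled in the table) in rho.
Multiplicities: chi_1: 2, chi_2: 2, chi_3: 1, chi_4: 3.

Derivation: Use <chi_rho, chi> = (1/|G|) sum_C |C| * chi_rho(C) * conj(chi(C)) with |G| = 10 for each irreducible chi in the table:
  <chi_rho, chi_1> = (1/10)[1*(12)*conj(1) + 2*(2 - sqrt(5))*conj(1) + 2*(2 + sqrt(5))*conj(1) + 5*(0)*conj(1)]
      = (1/10)[(12) + (4 - 2*sqrt(5)) + (4 + 2*sqrt(5)) + (0)] = 20/10 = 2
  <chi_rho, chi_2> = (1/10)[1*(12)*conj(1) + 2*(2 - sqrt(5))*conj(1) + 2*(2 + sqrt(5))*conj(1) + 5*(0)*conj(-1)]
      = (1/10)[(12) + (4 - 2*sqrt(5)) + (4 + 2*sqrt(5)) + (0)] = 20/10 = 2
  <chi_rho, chi_3> = (1/10)[1*(12)*conj(2) + 2*(2 - sqrt(5))*conj(-1/2 + sqrt(5)/2) + 2*(2 + sqrt(5))*conj(-sqrt(5)/2 - 1/2) + 5*(0)*conj(0)]
      = (1/10)[(24) + (-7 + 3*sqrt(5)) + (-7 - 3*sqrt(5)) + (0)] = 10/10 = 1
  <chi_rho, chi_4> = (1/10)[1*(12)*conj(2) + 2*(2 - sqrt(5))*conj(-sqrt(5)/2 - 1/2) + 2*(2 + sqrt(5))*conj(-1/2 + sqrt(5)/2) + 5*(0)*conj(0)]
      = (1/10)[(24) + (3 - sqrt(5)) + (sqrt(5) + 3) + (0)] = 30/10 = 3
Dimension check: dim(rho) = sum (mult * dim) = 2*1 + 2*1 + 1*2 + 3*2 = 12 = chi_rho(e) = 12.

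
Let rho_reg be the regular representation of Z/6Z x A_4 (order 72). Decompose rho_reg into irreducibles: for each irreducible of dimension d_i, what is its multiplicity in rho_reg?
Each irreducible V_i of dimension d_i appears with multiplicity d_i, i.e. rho_reg = (direct sum over all irreducibles V_i) d_i V_i. The irreducible dimensions for Z/6Z x A_4 are 1, 1, 1, 1, 1, 1, 1, 1, 1, 1, 1, 1, 1, 1, 1, 1, 1, 1, 3, 3, 3, 3, 3, 3: 18 irreducibles of dimension 1, each with multiplicity 1; 6 irreducibles of dimension 3, each with multiplicity 3. Total dimension 18*1*1 + 6*3*3 = 72 = |G|.

General theorem: in the regular representation of a finite group G, each irreducible appears with multiplicity equal to its dimension. Check: dim(rho_reg) = sum d_i^2 = 1 + 1 + 1 + 1 + 1 + 1 + 1 + 1 + 1 + 1 + 1 + 1 + 1 + 1 + 1 + 1 + 1 + 1 + 9 + 9 + 9 + 9 + 9 + 9 = 72 = |G|.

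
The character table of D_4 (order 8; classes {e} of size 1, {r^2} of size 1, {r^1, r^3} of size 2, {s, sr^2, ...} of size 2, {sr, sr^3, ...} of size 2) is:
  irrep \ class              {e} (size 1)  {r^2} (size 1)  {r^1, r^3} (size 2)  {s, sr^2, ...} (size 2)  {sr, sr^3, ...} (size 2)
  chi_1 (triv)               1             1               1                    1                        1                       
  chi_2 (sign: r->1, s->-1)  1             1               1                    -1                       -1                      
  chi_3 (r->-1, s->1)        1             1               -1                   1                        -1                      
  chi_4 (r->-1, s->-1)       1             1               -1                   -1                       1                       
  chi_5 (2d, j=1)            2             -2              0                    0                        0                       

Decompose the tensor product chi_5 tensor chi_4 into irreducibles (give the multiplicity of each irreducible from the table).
chi_5 tensor chi_4 = chi_5 (all other irreducibles have multiplicity 0).

Solution. The character of a tensor product is the pointwise product (chi_5 * chi_4)(C) = chi_5(C) * chi_4(C):
  {e}: (2)*(1), {r^2}: (-2)*(1), {r^1, r^3}: (0)*(-1), {s, sr^2, ...}: (0)*(-1), {sr, sr^3, ...}: (0)*(1)
so (chi_5 * chi_4) takes values
  {e} -> 2, {r^2} -> -2, {r^1, r^3} -> 0, {s, sr^2, ...} -> 0, {sr, sr^3, ...} -> 0.
Now take the inner product of this character with each irreducible chi from the table, <chi_5*chi_4, chi> = (1/8) sum_C |C| (chi_5*chi_4)(C) conj(chi(C)):
  <chi_5*chi_4, chi_1> = (1/8)[1*(2)*conj(1) + 1*(-2)*conj(1) + 2*(0)*conj(1) + 2*(0)*conj(1) + 2*(0)*conj(1)]
      = (1/8)[(2) + (-2) + (0) + (0) + (0)] = 0/8 = 0
  <chi_5*chi_4, chi_2> = (1/8)[1*(2)*conj(1) + 1*(-2)*conj(1) + 2*(0)*conj(1) + 2*(0)*conj(-1) + 2*(0)*conj(-1)]
      = (1/8)[(2) + (-2) + (0) + (0) + (0)] = 0/8 = 0
  <chi_5*chi_4, chi_3> = (1/8)[1*(2)*conj(1) + 1*(-2)*conj(1) + 2*(0)*conj(-1) + 2*(0)*conj(1) + 2*(0)*conj(-1)]
      = (1/8)[(2) + (-2) + (0) + (0) + (0)] = 0/8 = 0
  <chi_5*chi_4, chi_4> = (1/8)[1*(2)*conj(1) + 1*(-2)*conj(1) + 2*(0)*conj(-1) + 2*(0)*conj(-1) + 2*(0)*conj(1)]
      = (1/8)[(2) + (-2) + (0) + (0) + (0)] = 0/8 = 0
  <chi_5*chi_4, chi_5> = (1/8)[1*(2)*conj(2) + 1*(-2)*conj(-2) + 2*(0)*conj(0) + 2*(0)*conj(0) + 2*(0)*conj(0)]
      = (1/8)[(4) + (4) + (0) + (0) + (0)] = 8/8 = 1
Hence the multiplicities are chi_5: 1. Dimension check: dim(chi_5)*dim(chi_4) = 2*1 = 2 and sum (mult * dim) = 1*2 = 2.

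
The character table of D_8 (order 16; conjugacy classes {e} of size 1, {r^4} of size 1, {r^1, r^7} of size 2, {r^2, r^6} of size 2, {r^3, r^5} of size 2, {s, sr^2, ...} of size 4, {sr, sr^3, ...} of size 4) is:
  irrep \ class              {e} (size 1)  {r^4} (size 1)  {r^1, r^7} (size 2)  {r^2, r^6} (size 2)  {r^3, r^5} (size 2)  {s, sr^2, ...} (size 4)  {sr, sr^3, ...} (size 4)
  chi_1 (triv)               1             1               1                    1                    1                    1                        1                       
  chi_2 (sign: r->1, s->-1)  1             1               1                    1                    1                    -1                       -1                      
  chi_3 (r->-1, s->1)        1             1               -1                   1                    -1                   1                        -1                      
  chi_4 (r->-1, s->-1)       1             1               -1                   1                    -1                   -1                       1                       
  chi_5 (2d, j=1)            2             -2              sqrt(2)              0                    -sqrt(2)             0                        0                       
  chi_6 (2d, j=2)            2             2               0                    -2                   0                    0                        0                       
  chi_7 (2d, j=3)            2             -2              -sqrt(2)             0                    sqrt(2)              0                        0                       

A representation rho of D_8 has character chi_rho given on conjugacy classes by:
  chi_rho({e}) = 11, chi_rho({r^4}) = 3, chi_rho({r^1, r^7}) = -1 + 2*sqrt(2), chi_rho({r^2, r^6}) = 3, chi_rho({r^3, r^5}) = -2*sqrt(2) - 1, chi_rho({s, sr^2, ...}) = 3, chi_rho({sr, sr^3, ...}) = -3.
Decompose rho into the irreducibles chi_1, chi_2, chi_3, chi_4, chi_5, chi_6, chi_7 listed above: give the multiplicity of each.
Multiplicities: chi_1: 1, chi_2: 1, chi_3: 3, chi_4: 0, chi_5: 2, chi_6: 1, chi_7: 0.

Working: Use <chi_rho, chi> = (1/|G|) sum_C |C| * chi_rho(C) * conj(chi(C)) with |G| = 16 for each irreducible chi in the table:
  <chi_rho, chi_1> = (1/16)[1*(11)*conj(1) + 1*(3)*conj(1) + 2*(-1 + 2*sqrt(2))*conj(1) + 2*(3)*conj(1) + 2*(-2*sqrt(2) - 1)*conj(1) + 4*(3)*conj(1) + 4*(-3)*conj(1)]
      = (1/16)[(11) + (3) + (-2 + 4*sqrt(2)) + (6) + (-4*sqrt(2) - 2) + (12) + (-12)] = 16/16 = 1
  <chi_rho, chi_2> = (1/16)[1*(11)*conj(1) + 1*(3)*conj(1) + 2*(-1 + 2*sqrt(2))*conj(1) + 2*(3)*conj(1) + 2*(-2*sqrt(2) - 1)*conj(1) + 4*(3)*conj(-1) + 4*(-3)*conj(-1)]
      = (1/16)[(11) + (3) + (-2 + 4*sqrt(2)) + (6) + (-4*sqrt(2) - 2) + (-12) + (12)] = 16/16 = 1
  <chi_rho, chi_3> = (1/16)[1*(11)*conj(1) + 1*(3)*conj(1) + 2*(-1 + 2*sqrt(2))*conj(-1) + 2*(3)*conj(1) + 2*(-2*sqrt(2) - 1)*conj(-1) + 4*(3)*conj(1) + 4*(-3)*conj(-1)]
      = (1/16)[(11) + (3) + (2 - 4*sqrt(2)) + (6) + (2 + 4*sqrt(2)) + (12) + (12)] = 48/16 = 3
  <chi_rho, chi_4> = (1/16)[1*(11)*conj(1) + 1*(3)*conj(1) + 2*(-1 + 2*sqrt(2))*conj(-1) + 2*(3)*conj(1) + 2*(-2*sqrt(2) - 1)*conj(-1) + 4*(3)*conj(-1) + 4*(-3)*conj(1)]
      = (1/16)[(11) + (3) + (2 - 4*sqrt(2)) + (6) + (2 + 4*sqrt(2)) + (-12) + (-12)] = 0/16 = 0
  <chi_rho, chi_5> = (1/16)[1*(11)*conj(2) + 1*(3)*conj(-2) + 2*(-1 + 2*sqrt(2))*conj(sqrt(2)) + 2*(3)*conj(0) + 2*(-2*sqrt(2) - 1)*conj(-sqrt(2)) + 4*(3)*conj(0) + 4*(-3)*conj(0)]
      = (1/16)[(22) + (-6) + (8 - 2*sqrt(2)) + (0) + (2*sqrt(2) + 8) + (0) + (0)] = 32/16 = 2
  <chi_rho, chi_6> = (1/16)[1*(11)*conj(2) + 1*(3)*conj(2) + 2*(-1 + 2*sqrt(2))*conj(0) + 2*(3)*conj(-2) + 2*(-2*sqrt(2) - 1)*conj(0) + 4*(3)*conj(0) + 4*(-3)*conj(0)]
      = (1/16)[(22) + (6) + (0) + (-12) + (0) + (0) + (0)] = 16/16 = 1
  <chi_rho, chi_7> = (1/16)[1*(11)*conj(2) + 1*(3)*conj(-2) + 2*(-1 + 2*sqrt(2))*conj(-sqrt(2)) + 2*(3)*conj(0) + 2*(-2*sqrt(2) - 1)*conj(sqrt(2)) + 4*(3)*conj(0) + 4*(-3)*conj(0)]
      = (1/16)[(22) + (-6) + (-8 + 2*sqrt(2)) + (0) + (-8 - 2*sqrt(2)) + (0) + (0)] = 0/16 = 0
Dimension check: dim(rho) = sum (mult * dim) = 1*1 + 1*1 + 3*1 + 0*1 + 2*2 + 1*2 + 0*2 = 11 = chi_rho(e) = 11.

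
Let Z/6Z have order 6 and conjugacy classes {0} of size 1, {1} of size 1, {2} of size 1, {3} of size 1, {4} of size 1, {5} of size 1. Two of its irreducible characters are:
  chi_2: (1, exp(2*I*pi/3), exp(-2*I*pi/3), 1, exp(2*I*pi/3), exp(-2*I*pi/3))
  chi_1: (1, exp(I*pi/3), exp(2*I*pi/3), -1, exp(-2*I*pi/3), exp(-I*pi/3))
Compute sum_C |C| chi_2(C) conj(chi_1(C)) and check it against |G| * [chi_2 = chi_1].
Sum = 0; so <chi_2, chi_1> = 0 (distinct irreducibles are orthogonal).

Argument: Compute term by term over conjugacy classes (|C| * chi_2(C) * conj(chi_1(C))):
  1*(1)*conj(1) + 1*(exp(2*I*pi/3))*conj(exp(I*pi/3)) + 1*(exp(-2*I*pi/3))*conj(exp(2*I*pi/3)) + 1*(1)*conj(-1) + 1*(exp(2*I*pi/3))*conj(exp(-2*I*pi/3)) + 1*(exp(-2*I*pi/3))*conj(exp(-I*pi/3))
  = (1) + (exp(I*pi/3)) + (exp(2*I*pi/3)) + (-1) + (exp(-2*I*pi/3)) + (exp(-I*pi/3))
  = 0.
(Exp terms are combined using exp(i*s)*conj(exp(i*t)) = exp(i*(s-t)), and sums of them are collapsed using the identity that for every m > 1 the m distinct m-th roots of unity sum to 0, e.g. 1 + exp(2*I*pi/3) + exp(-2*I*pi/3) = 0.)
Dividing by |G| = 6 gives 0/6 = 0, matching the row-orthogonality relation <chi_2, chi_1> = [chi_2 = chi_1].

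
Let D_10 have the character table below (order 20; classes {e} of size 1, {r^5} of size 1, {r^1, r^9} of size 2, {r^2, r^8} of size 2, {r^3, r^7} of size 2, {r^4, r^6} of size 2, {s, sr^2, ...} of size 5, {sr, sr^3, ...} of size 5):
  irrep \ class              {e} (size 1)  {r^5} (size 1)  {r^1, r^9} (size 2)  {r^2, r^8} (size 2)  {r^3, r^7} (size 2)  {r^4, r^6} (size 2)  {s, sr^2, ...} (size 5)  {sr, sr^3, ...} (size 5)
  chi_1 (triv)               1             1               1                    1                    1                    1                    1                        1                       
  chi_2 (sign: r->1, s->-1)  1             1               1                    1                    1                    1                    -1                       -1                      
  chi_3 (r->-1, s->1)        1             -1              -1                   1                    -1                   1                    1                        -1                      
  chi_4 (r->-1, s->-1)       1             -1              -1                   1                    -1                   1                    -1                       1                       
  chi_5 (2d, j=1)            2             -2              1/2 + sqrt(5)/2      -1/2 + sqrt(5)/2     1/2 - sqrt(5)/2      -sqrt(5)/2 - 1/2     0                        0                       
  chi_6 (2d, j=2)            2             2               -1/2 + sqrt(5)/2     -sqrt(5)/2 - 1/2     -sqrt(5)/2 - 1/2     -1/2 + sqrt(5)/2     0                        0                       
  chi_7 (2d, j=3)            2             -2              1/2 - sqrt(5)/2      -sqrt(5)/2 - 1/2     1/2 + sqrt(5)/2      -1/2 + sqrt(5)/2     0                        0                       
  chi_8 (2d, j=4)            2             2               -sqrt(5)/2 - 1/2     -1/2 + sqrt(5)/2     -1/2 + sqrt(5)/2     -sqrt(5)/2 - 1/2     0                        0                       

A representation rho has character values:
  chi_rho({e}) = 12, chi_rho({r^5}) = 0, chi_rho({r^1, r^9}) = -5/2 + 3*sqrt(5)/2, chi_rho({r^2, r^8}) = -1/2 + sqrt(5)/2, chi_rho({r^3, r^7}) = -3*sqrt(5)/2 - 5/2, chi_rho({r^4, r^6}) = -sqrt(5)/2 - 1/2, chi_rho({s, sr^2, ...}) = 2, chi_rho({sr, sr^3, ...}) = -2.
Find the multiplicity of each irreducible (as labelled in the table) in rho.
Multiplicities: chi_1: 0, chi_2: 0, chi_3: 2, chi_4: 0, chi_5: 2, chi_6: 2, chi_7: 0, chi_8: 1.

Justification: Use <chi_rho, chi> = (1/|G|) sum_C |C| * chi_rho(C) * conj(chi(C)) with |G| = 20 for each irreducible chi in the table:
  <chi_rho, chi_1> = (1/20)[1*(12)*conj(1) + 1*(0)*conj(1) + 2*(-5/2 + 3*sqrt(5)/2)*conj(1) + 2*(-1/2 + sqrt(5)/2)*conj(1) + 2*(-3*sqrt(5)/2 - 5/2)*conj(1) + 2*(-sqrt(5)/2 - 1/2)*conj(1) + 5*(2)*conj(1) + 5*(-2)*conj(1)]
      = (1/20)[(12) + (0) + (-5 + 3*sqrt(5)) + (-1 + sqrt(5)) + (-3*sqrt(5) - 5) + (-sqrt(5) - 1) + (10) + (-10)] = 0/20 = 0
  <chi_rho, chi_2> = (1/20)[1*(12)*conj(1) + 1*(0)*conj(1) + 2*(-5/2 + 3*sqrt(5)/2)*conj(1) + 2*(-1/2 + sqrt(5)/2)*conj(1) + 2*(-3*sqrt(5)/2 - 5/2)*conj(1) + 2*(-sqrt(5)/2 - 1/2)*conj(1) + 5*(2)*conj(-1) + 5*(-2)*conj(-1)]
      = (1/20)[(12) + (0) + (-5 + 3*sqrt(5)) + (-1 + sqrt(5)) + (-3*sqrt(5) - 5) + (-sqrt(5) - 1) + (-10) + (10)] = 0/20 = 0
  <chi_rho, chi_3> = (1/20)[1*(12)*conj(1) + 1*(0)*conj(-1) + 2*(-5/2 + 3*sqrt(5)/2)*conj(-1) + 2*(-1/2 + sqrt(5)/2)*conj(1) + 2*(-3*sqrt(5)/2 - 5/2)*conj(-1) + 2*(-sqrt(5)/2 - 1/2)*conj(1) + 5*(2)*conj(1) + 5*(-2)*conj(-1)]
      = (1/20)[(12) + (0) + (5 - 3*sqrt(5)) + (-1 + sqrt(5)) + (5 + 3*sqrt(5)) + (-sqrt(5) - 1) + (10) + (10)] = 40/20 = 2
  <chi_rho, chi_4> = (1/20)[1*(12)*conj(1) + 1*(0)*conj(-1) + 2*(-5/2 + 3*sqrt(5)/2)*conj(-1) + 2*(-1/2 + sqrt(5)/2)*conj(1) + 2*(-3*sqrt(5)/2 - 5/2)*conj(-1) + 2*(-sqrt(5)/2 - 1/2)*conj(1) + 5*(2)*conj(-1) + 5*(-2)*conj(1)]
      = (1/20)[(12) + (0) + (5 - 3*sqrt(5)) + (-1 + sqrt(5)) + (5 + 3*sqrt(5)) + (-sqrt(5) - 1) + (-10) + (-10)] = 0/20 = 0
  <chi_rho, chi_5> = (1/20)[1*(12)*conj(2) + 1*(0)*conj(-2) + 2*(-5/2 + 3*sqrt(5)/2)*conj(1/2 + sqrt(5)/2) + 2*(-1/2 + sqrt(5)/2)*conj(-1/2 + sqrt(5)/2) + 2*(-3*sqrt(5)/2 - 5/2)*conj(1/2 - sqrt(5)/2) + 2*(-sqrt(5)/2 - 1/2)*conj(-sqrt(5)/2 - 1/2) + 5*(2)*conj(0) + 5*(-2)*conj(0)]
      = (1/20)[(24) + (0) + (5 - sqrt(5)) + (3 - sqrt(5)) + (sqrt(5) + 5) + (sqrt(5) + 3) + (0) + (0)] = 40/20 = 2
  <chi_rho, chi_6> = (1/20)[1*(12)*conj(2) + 1*(0)*conj(2) + 2*(-5/2 + 3*sqrt(5)/2)*conj(-1/2 + sqrt(5)/2) + 2*(-1/2 + sqrt(5)/2)*conj(-sqrt(5)/2 - 1/2) + 2*(-3*sqrt(5)/2 - 5/2)*conj(-sqrt(5)/2 - 1/2) + 2*(-sqrt(5)/2 - 1/2)*conj(-1/2 + sqrt(5)/2) + 5*(2)*conj(0) + 5*(-2)*conj(0)]
      = (1/20)[(24) + (0) + (10 - 4*sqrt(5)) + (-2) + (4*sqrt(5) + 10) + (-2) + (0) + (0)] = 40/20 = 2
  <chi_rho, chi_7> = (1/20)[1*(12)*conj(2) + 1*(0)*conj(-2) + 2*(-5/2 + 3*sqrt(5)/2)*conj(1/2 - sqrt(5)/2) + 2*(-1/2 + sqrt(5)/2)*conj(-sqrt(5)/2 - 1/2) + 2*(-3*sqrt(5)/2 - 5/2)*conj(1/2 + sqrt(5)/2) + 2*(-sqrt(5)/2 - 1/2)*conj(-1/2 + sqrt(5)/2) + 5*(2)*conj(0) + 5*(-2)*conj(0)]
      = (1/20)[(24) + (0) + (-10 + 4*sqrt(5)) + (-2) + (-10 - 4*sqrt(5)) + (-2) + (0) + (0)] = 0/20 = 0
  <chi_rho, chi_8> = (1/20)[1*(12)*conj(2) + 1*(0)*conj(2) + 2*(-5/2 + 3*sqrt(5)/2)*conj(-sqrt(5)/2 - 1/2) + 2*(-1/2 + sqrt(5)/2)*conj(-1/2 + sqrt(5)/2) + 2*(-3*sqrt(5)/2 - 5/2)*conj(-1/2 + sqrt(5)/2) + 2*(-sqrt(5)/2 - 1/2)*conj(-sqrt(5)/2 - 1/2) + 5*(2)*conj(0) + 5*(-2)*conj(0)]
      = (1/20)[(24) + (0) + (-5 + sqrt(5)) + (3 - sqrt(5)) + (-5 - sqrt(5)) + (sqrt(5) + 3) + (0) + (0)] = 20/20 = 1
Dimension check: dim(rho) = sum (mult * dim) = 0*1 + 0*1 + 2*1 + 0*1 + 2*2 + 2*2 + 0*2 + 1*2 = 12 = chi_rho(e) = 12.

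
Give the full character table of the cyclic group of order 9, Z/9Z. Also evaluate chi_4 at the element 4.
Character table of Z/9Z (irreps indexed chi_0,...,chi_8 with chi_k(m) = zeta_9^(k*m), zeta_9 = exp(2*pi*i/9)):
  irrep \ class  {0} (size 1)  {1} (size 1)    {2} (size 1)    {3} (size 1)    {4} (size 1)    {5} (size 1)    {6} (size 1)    {7} (size 1)    {8} (size 1)  
  chi_0          1             1               1               1               1               1               1               1               1             
  chi_1          1             exp(2*I*pi/9)   exp(4*I*pi/9)   exp(2*I*pi/3)   exp(8*I*pi/9)   exp(-8*I*pi/9)  exp(-2*I*pi/3)  exp(-4*I*pi/9)  exp(-2*I*pi/9)
  chi_2          1             exp(4*I*pi/9)   exp(8*I*pi/9)   exp(-2*I*pi/3)  exp(-2*I*pi/9)  exp(2*I*pi/9)   exp(2*I*pi/3)   exp(-8*I*pi/9)  exp(-4*I*pi/9)
  chi_3          1             exp(2*I*pi/3)   exp(-2*I*pi/3)  1               exp(2*I*pi/3)   exp(-2*I*pi/3)  1               exp(2*I*pi/3)   exp(-2*I*pi/3)
  chi_4          1             exp(8*I*pi/9)   exp(-2*I*pi/9)  exp(2*I*pi/3)   exp(-4*I*pi/9)  exp(4*I*pi/9)   exp(-2*I*pi/3)  exp(2*I*pi/9)   exp(-8*I*pi/9)
  chi_5          1             exp(-8*I*pi/9)  exp(2*I*pi/9)   exp(-2*I*pi/3)  exp(4*I*pi/9)   exp(-4*I*pi/9)  exp(2*I*pi/3)   exp(-2*I*pi/9)  exp(8*I*pi/9) 
  chi_6          1             exp(-2*I*pi/3)  exp(2*I*pi/3)   1               exp(-2*I*pi/3)  exp(2*I*pi/3)   1               exp(-2*I*pi/3)  exp(2*I*pi/3) 
  chi_7          1             exp(-4*I*pi/9)  exp(-8*I*pi/9)  exp(2*I*pi/3)   exp(2*I*pi/9)   exp(-2*I*pi/9)  exp(-2*I*pi/3)  exp(8*I*pi/9)   exp(4*I*pi/9) 
  chi_8          1             exp(-2*I*pi/9)  exp(-4*I*pi/9)  exp(-2*I*pi/3)  exp(-8*I*pi/9)  exp(8*I*pi/9)   exp(2*I*pi/3)   exp(4*I*pi/9)   exp(2*I*pi/9) 

Spot check: chi_4(4) = zeta_9^(4*4) = zeta_9^16 = exp(-4*I*pi/9).

Working: Z/9Z is abelian, so all 9 irreducible complex representations are 1-dimensional. They are given by chi_k(m) = zeta_9^(k*m) for k = 0,...,8. Row orthogonality: sum_m chi_k(m) conj(chi_l(m)) = 9 * [k = l].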